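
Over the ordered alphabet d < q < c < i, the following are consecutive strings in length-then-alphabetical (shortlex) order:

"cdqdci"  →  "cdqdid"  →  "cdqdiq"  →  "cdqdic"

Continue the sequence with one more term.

The successor of cdqdic increments the rightmost position that isn't already i and resets every position after it to d.

cdqdii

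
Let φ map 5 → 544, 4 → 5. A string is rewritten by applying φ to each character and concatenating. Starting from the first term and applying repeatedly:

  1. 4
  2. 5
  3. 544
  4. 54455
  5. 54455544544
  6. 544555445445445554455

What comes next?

Applying the rule to each of the 21 symbols of 544555445445445554455 gives the pieces 544 5 5 544 544 544 5 5 544 5 5 544 5 5 544 544 544 5 5 544 544, which concatenate to the answer.

5445554454454455544555445554454454455544544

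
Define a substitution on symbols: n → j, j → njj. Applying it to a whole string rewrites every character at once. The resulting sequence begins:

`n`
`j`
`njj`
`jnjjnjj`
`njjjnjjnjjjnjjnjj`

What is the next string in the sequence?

Applying the rule to each of the 17 symbols of njjjnjjnjjjnjjnjj gives the pieces j njj njj njj j njj njj j njj njj njj j njj njj j njj njj, which concatenate to the answer.

jnjjnjjnjjjnjjnjjjnjjnjjnjjjnjjnjjjnjjnjj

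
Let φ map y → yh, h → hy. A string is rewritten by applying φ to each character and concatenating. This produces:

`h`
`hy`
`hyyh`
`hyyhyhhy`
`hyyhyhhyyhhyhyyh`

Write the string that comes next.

Rewriting the 16 symbols of hyyhyhhyyhhyhyyh one by one yields hy yh yh hy yh hy hy yh yh hy hy yh hy yh yh hy; concatenated:

hyyhyhhyyhhyhyyhyhhyhyyhhyyhyhhy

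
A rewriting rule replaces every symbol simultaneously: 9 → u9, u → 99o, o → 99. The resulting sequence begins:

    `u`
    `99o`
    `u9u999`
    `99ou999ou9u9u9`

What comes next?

Rewriting the 14 symbols of 99ou999ou9u9u9 one by one yields u9 u9 99 99o u9 u9 u9 99 99o u9 99o u9 99o u9; concatenated:

u9u99999ou9u9u99999ou999ou999ou9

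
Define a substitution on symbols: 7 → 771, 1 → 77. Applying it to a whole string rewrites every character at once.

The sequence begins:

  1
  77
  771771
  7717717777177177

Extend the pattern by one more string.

77177177771771777717717717717777177177771771

Replace each of the 16 characters of 7717717777177177 in place — 771 771 77 771 771 77 771 771 771 771 77 771 771 77 771 771 — and concatenate.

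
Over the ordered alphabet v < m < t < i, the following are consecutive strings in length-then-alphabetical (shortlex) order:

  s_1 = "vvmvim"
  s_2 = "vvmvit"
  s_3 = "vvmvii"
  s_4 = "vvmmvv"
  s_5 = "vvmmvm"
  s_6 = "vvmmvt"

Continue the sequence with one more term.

vvmmvi

Find the rightmost character of vvmmvt below i, bump it to the next letter, and reset everything to its right to v.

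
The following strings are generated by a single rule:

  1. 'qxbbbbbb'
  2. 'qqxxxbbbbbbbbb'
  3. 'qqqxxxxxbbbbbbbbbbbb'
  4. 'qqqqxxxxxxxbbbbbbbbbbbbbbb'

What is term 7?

qqqqqqqxxxxxxxxxxxxxbbbbbbbbbbbbbbbbbbbbbbbb

Each string has the form q^{n} x^{2n-1} b^{3n+3} (n = 1, 2, …).
Setting n = 7 gives 7, 13, 24 characters in each block.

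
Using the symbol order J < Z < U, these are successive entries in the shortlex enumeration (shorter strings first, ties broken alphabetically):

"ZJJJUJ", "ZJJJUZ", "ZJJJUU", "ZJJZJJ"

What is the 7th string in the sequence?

Advancing 3 positions from ZJJZJJ through ZJJZJJ → ZJJZJZ → ZJJZJU reaches term 7.

ZJJZZJ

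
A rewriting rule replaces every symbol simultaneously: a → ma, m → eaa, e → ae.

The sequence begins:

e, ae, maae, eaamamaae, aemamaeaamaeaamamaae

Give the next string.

Rewriting the 20 symbols of aemamaeaamaeaamamaae one by one yields ma ae eaa ma eaa ma ae ma ma eaa ma ae ma ma eaa ma eaa ma ma ae; concatenated:

maaeeaamaeaamaaemamaeaamaaemamaeaamaeaamamaae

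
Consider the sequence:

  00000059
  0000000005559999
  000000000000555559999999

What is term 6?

Each string has the form 0^{3n+3} 5^{2n-1} 9^{3n-2} (n = 1, 2, …).
At n = 6 the blocks have lengths 21, 11, 16.

000000000000000000000555555555559999999999999999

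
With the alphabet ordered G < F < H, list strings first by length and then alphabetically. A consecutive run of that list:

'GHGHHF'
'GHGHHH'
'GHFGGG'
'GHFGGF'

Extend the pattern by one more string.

Treat GHFGGF as a base-3 numeral over the given alphabet and add one, carrying through any trailing H's.

GHFGGH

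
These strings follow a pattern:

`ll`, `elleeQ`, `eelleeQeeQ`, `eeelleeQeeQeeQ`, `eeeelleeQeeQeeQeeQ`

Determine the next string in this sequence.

Every step adds e to the front and eeQ to the end of the previous string.
One more step from eeeelleeQeeQeeQeeQ gives the answer.

eeeeelleeQeeQeeQeeQeeQ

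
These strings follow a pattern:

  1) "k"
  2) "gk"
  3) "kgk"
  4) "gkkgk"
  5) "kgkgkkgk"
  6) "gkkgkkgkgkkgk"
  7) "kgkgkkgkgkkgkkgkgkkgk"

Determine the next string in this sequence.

gkkgkkgkgkkgkkgkgkkgkgkkgkkgkgkkgk

Each term (from the third on) is the two preceding terms concatenated in order: term 3 = k·gk = kgk.
So term 8 is gkkgkkgkgkkgk·kgkgkkgkgkkgkkgkgkkgk.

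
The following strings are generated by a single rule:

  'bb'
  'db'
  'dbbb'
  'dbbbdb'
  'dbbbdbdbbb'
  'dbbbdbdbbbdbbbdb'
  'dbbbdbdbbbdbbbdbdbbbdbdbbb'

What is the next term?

dbbbdbdbbbdbbbdbdbbbdbdbbbdbbbdbdbbbdbbbdb

This is a Fibonacci-style word recurrence s(k) = s(k−1)·s(k−2): e.g. db·bb = dbbb.
The next term joins dbbbdbdbbbdbbbdbdbbbdbdbbb and dbbbdbdbbbdbbbdb.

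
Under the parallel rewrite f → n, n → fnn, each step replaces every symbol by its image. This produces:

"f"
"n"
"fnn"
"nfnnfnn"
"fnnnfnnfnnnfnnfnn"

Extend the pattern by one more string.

φ(fnnnfnnfnnnfnnfnn) expands symbol-by-symbol to n fnn fnn fnn n fnn fnn n fnn fnn fnn n fnn fnn n fnn fnn; joining the 17 pieces gives the next term.

nfnnfnnfnnnfnnfnnnfnnfnnfnnnfnnfnnnfnnfnn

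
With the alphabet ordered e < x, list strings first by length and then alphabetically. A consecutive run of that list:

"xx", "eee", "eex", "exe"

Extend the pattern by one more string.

Find the rightmost character of exe below x, bump it to the next letter, and reset everything to its right to e.

exx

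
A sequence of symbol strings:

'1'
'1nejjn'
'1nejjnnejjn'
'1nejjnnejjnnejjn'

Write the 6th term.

Each term is the previous one with nejjn appended.
From 1nejjnnejjnnejjn, 2 further steps: 1nejjnnejjnnejjn → 1nejjnnejjnnejjnnejjn → (answer).

1nejjnnejjnnejjnnejjnnejjn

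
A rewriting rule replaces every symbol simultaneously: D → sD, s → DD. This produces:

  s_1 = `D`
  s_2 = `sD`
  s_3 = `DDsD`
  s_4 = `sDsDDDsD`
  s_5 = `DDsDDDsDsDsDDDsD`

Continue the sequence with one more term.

Rewriting the 16 symbols of DDsDDDsDsDsDDDsD one by one yields sD sD DD sD sD sD DD sD DD sD DD sD sD sD DD sD; concatenated:

sDsDDDsDsDsDDDsDDDsDDDsDsDsDDDsD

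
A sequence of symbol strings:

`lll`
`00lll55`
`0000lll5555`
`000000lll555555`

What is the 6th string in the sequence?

0000000000lll5555555555

Every step adds 00 to the front and 55 to the end of the previous string.
From 000000lll555555, 2 further steps: 000000lll555555 → 00000000lll55555555 → (answer).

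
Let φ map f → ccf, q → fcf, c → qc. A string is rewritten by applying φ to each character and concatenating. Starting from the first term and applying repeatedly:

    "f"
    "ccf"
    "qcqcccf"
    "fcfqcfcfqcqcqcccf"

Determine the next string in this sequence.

ccfqcccffcfqcccfqcccffcfqcfcfqcfcfqcqcqcccf

Applying the rule to each of the 17 symbols of fcfqcfcfqcqcqcccf gives the pieces ccf qc ccf fcf qc ccf qc ccf fcf qc fcf qc fcf qc qc qc ccf, which concatenate to the answer.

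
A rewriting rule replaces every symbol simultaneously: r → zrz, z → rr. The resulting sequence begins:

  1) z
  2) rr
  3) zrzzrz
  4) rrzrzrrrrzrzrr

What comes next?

φ(rrzrzrrrrzrzrr) expands symbol-by-symbol to zrz zrz rr zrz rr zrz zrz zrz zrz rr zrz rr zrz zrz; joining the 14 pieces gives the next term.

zrzzrzrrzrzrrzrzzrzzrzzrzrrzrzrrzrzzrz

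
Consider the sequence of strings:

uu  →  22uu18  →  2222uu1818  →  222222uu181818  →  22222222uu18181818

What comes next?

s(k+1) = 22·s(k)·18, so each term gains 22 as a prefix and 18 as a suffix.
So the next term is 22·22222222uu18181818·18.

2222222222uu1818181818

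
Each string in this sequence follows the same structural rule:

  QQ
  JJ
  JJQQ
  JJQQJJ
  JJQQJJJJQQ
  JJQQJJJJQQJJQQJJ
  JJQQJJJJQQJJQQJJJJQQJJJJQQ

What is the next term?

JJQQJJJJQQJJQQJJJJQQJJJJQQJJQQJJJJQQJJQQJJ

From term 3 onward, concatenate the last term with the second-to-last: JJ·QQ = JJQQ, JJQQ·JJ = JJQQJJ, …
The next term joins JJQQJJJJQQJJQQJJJJQQJJJJQQ and JJQQJJJJQQJJQQJJ.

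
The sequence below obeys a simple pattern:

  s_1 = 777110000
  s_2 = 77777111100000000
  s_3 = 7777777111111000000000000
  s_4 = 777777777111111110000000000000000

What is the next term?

77777777777111111111100000000000000000000

Each string has the form 7^{2n+1} 1^{2n} 0^{4n} (n = 1, 2, …).
Setting n = 5 gives 11, 10, 20 characters in each block.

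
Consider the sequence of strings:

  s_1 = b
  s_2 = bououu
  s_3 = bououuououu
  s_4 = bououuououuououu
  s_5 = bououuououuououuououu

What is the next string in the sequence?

Every step adds ououu to the end: s(k+1) = s(k)·ououu.
One more step from bououuououuououuououu gives the answer.

bououuououuououuououuououu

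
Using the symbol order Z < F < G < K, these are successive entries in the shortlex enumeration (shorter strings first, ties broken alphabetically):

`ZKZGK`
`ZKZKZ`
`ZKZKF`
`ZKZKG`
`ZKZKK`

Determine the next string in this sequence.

Treat ZKZKK as a base-4 numeral over the given alphabet and add one, carrying through any trailing K's.

ZKFZZ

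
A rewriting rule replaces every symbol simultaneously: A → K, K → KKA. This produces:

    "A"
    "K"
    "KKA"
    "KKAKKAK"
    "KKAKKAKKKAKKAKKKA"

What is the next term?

KKAKKAKKKAKKAKKKAKKAKKAKKKAKKAKKKAKKAKKAK

Replace each of the 17 characters of KKAKKAKKKAKKAKKKA in place — KKA KKA K KKA KKA K KKA KKA KKA K KKA KKA K KKA KKA KKA K — and concatenate.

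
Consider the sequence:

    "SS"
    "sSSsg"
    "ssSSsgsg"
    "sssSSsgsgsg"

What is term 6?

sssssSSsgsgsgsgsg

s(k+1) = s·s(k)·sg, so each term gains s as a prefix and sg as a suffix.
From sssSSsgsgsg, 2 further steps: sssSSsgsgsg → ssssSSsgsgsgsg → (answer).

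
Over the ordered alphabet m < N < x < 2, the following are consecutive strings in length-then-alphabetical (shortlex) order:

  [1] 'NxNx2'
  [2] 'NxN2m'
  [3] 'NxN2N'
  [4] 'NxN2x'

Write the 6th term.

Advancing 2 positions from NxN2x through NxN2x → NxN22 reaches term 6.

Nxxmm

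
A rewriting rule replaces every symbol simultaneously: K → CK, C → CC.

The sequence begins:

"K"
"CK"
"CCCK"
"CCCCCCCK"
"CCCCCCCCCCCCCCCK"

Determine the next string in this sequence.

Rewriting the 16 symbols of CCCCCCCCCCCCCCCK one by one yields CC CC CC CC CC CC CC CC CC CC CC CC CC CC CC CK; concatenated:

CCCCCCCCCCCCCCCCCCCCCCCCCCCCCCCK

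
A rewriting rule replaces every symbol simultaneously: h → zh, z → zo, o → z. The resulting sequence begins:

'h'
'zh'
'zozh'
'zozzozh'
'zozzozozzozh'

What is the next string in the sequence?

Rewriting each symbol of zozzozozzozh: z→zo, o→z, z→zo, z→zo, o→z, z→zo, o→z, z→zo, z→zo, o→z, z→zo, h→zh, which concatenates to zo z zo zo z zo z zo zo z zo zh.

zozzozozzozzozozzozh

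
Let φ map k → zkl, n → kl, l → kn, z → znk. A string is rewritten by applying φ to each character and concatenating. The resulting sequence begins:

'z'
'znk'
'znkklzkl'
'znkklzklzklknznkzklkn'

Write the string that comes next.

Applying the rule to each of the 21 symbols of znkklzklzklknznkzklkn gives the pieces znk kl zkl zkl kn znk zkl kn znk zkl kn zkl kl znk kl zkl znk zkl kn zkl kl, which concatenate to the answer.

znkklzklzklknznkzklknznkzklknzklklznkklzklznkzklknzklkl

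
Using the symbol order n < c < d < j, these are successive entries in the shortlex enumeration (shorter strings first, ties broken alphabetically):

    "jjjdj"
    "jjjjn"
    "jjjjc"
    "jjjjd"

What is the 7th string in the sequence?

Stepping forward 3 times from jjjjd: jjjjd → jjjjj → nnnnnn, then the target.

nnnnnc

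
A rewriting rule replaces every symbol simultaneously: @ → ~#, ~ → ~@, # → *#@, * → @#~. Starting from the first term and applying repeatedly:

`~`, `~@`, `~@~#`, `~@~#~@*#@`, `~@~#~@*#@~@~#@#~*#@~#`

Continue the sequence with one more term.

Replace each of the 21 characters of ~@~#~@*#@~@~#@#~*#@~# in place — ~@ ~# ~@ *#@ ~@ ~# @#~ *#@ ~# ~@ ~# ~@ *#@ ~# *#@ ~@ @#~ *#@ ~# ~@ *#@ — and concatenate.

~@~#~@*#@~@~#@#~*#@~#~@~#~@*#@~#*#@~@@#~*#@~#~@*#@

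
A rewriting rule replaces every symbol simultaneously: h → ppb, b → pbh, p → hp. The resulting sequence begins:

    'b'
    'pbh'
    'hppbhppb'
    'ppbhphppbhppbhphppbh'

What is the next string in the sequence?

Replace each of the 20 characters of ppbhphppbhppbhphppbh in place — hp hp pbh ppb hp ppb hp hp pbh ppb hp hp pbh ppb hp ppb hp hp pbh ppb — and concatenate.

hphppbhppbhpppbhphppbhppbhphppbhppbhpppbhphppbhppb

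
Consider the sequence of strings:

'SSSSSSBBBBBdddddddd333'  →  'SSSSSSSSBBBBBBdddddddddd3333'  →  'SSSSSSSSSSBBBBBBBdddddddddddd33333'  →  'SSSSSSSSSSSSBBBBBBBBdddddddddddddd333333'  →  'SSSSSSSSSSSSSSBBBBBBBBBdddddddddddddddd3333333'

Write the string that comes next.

Term n consists of 2n S's, followed by n+2 B's, followed by 2n+2 d's, followed by n 3's, where the shown terms are n = 3, 4, 5, 6, 7.
For the next term, n = 8, so the run lengths are 16, 10, 18, 8.

SSSSSSSSSSSSSSSSBBBBBBBBBBdddddddddddddddddd33333333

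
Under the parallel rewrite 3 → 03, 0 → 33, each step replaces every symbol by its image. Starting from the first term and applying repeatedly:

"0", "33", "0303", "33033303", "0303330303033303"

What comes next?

Replace each of the 16 characters of 0303330303033303 in place — 33 03 33 03 03 03 33 03 33 03 33 03 03 03 33 03 — and concatenate.

33033303030333033303330303033303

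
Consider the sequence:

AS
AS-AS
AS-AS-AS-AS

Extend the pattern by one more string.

Each string is two copies of the previous one joined by '-'.
So the next term is two copies of AS-AS-AS-AS with '-' between the halves.

AS-AS-AS-AS-AS-AS-AS-AS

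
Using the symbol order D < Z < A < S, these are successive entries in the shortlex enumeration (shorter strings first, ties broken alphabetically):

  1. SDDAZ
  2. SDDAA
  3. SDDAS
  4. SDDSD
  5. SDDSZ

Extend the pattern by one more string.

SDDSA

The successor of SDDSZ increments the rightmost position that isn't already S and resets every position after it to D.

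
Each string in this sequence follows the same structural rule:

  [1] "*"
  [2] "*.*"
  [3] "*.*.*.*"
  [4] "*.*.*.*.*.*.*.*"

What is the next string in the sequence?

Every step duplicates the string with '.' between the halves.
Doubling *.*.*.*.*.*.*.* with '.' between the halves:

*.*.*.*.*.*.*.*.*.*.*.*.*.*.*.*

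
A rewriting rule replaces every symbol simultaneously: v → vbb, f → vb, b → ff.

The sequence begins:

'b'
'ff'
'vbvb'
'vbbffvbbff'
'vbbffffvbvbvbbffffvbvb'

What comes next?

Rewriting the 22 symbols of vbbffffvbvbvbbffffvbvb one by one yields vbb ff ff vb vb vb vb vbb ff vbb ff vbb ff ff vb vb vb vb vbb ff vbb ff; concatenated:

vbbffffvbvbvbvbvbbffvbbffvbbffffvbvbvbvbvbbffvbbff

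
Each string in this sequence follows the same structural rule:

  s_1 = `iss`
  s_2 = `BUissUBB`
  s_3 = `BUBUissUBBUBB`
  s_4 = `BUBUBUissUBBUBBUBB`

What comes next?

s(k+1) = BU·s(k)·UBB, so each term gains BU as a prefix and UBB as a suffix.
One more step from BUBUBUissUBBUBBUBB gives the answer.

BUBUBUBUissUBBUBBUBBUBB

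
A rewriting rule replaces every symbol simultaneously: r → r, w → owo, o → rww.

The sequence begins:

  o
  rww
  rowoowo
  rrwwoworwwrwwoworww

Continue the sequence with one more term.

φ(rrwwoworwwrwwoworww) expands symbol-by-symbol to r r owo owo rww owo rww r owo owo r owo owo rww owo rww r owo owo; joining the 19 pieces gives the next term.

rrowooworwwoworwwrowooworowooworwwoworwwrowoowo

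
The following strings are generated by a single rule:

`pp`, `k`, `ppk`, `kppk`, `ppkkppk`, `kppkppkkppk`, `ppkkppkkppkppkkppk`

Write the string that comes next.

From term 3 onward, concatenate the second-to-last term with the last: pp·k = ppk, k·ppk = kppk, …
The next term joins kppkppkkppk and ppkkppkkppkppkkppk.

kppkppkkppkppkkppkkppkppkkppk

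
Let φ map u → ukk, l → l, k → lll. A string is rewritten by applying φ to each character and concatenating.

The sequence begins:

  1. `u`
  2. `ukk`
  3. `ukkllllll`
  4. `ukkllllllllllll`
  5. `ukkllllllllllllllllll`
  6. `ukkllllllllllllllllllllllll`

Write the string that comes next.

Applying the rule to each of the 27 symbols of ukkllllllllllllllllllllllll gives the pieces ukk lll lll l l l l l l l l l l l l l l l l l l l l l l l l, which concatenate to the answer.

ukkllllllllllllllllllllllllllllll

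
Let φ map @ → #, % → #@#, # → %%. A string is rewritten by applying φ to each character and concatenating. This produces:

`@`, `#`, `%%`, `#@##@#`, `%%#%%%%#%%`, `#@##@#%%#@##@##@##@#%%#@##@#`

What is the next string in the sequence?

%%#%%%%#%%#@##@#%%#%%%%#%%%%#%%%%#%%#@##@#%%#%%%%#%%

Replace each of the 28 characters of #@##@#%%#@##@##@##@#%%#@##@# in place — %% # %% %% # %% #@# #@# %% # %% %% # %% %% # %% %% # %% #@# #@# %% # %% %% # %% — and concatenate.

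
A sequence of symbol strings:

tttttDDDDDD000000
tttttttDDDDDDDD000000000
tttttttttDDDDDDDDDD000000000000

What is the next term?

tttttttttttDDDDDDDDDDDD000000000000000

Each string has the form t^{2n+1} D^{2n+2} 0^{3n}, where the shown terms are n = 2, 3, 4.
At n = 5 the blocks have lengths 11, 12, 15.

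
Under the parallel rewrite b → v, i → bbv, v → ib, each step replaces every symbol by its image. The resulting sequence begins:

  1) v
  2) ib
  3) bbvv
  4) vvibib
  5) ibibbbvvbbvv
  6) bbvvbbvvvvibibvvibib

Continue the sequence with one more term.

φ(bbvvbbvvvvibibvvibib) expands symbol-by-symbol to v v ib ib v v ib ib ib ib bbv v bbv v ib ib bbv v bbv v; joining the 20 pieces gives the next term.

vvibibvvibibibibbbvvbbvvibibbbvvbbvv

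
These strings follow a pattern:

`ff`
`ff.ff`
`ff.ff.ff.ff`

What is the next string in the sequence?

Each string is two copies of the previous one joined by '.'.
Doubling ff.ff.ff.ff with '.' between the halves:

ff.ff.ff.ff.ff.ff.ff.ff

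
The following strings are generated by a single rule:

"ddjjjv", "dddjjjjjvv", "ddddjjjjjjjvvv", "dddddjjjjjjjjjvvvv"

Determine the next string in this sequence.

Term n consists of n d's, followed by 2n-1 j's, followed by n-1 v's, where the shown terms are n = 2, 3, 4, 5.
For the next term, n = 6, so the run lengths are 6, 11, 5.

ddddddjjjjjjjjjjjvvvvv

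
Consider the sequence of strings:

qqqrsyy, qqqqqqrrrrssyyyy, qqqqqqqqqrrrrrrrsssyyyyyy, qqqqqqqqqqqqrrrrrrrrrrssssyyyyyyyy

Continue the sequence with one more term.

qqqqqqqqqqqqqqqrrrrrrrrrrrrrsssssyyyyyyyyyy

Term n consists of 3n q's, followed by 3n-2 r's, followed by n s's, followed by 2n y's (n = 1, 2, …).
Setting n = 5 gives 15, 13, 5, 10 characters in each block.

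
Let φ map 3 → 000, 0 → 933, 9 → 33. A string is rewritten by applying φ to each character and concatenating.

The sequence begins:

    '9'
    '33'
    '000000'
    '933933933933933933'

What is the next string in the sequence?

330000003300000033000000330000003300000033000000

φ(933933933933933933) expands symbol-by-symbol to 33 000 000 33 000 000 33 000 000 33 000 000 33 000 000 33 000 000; joining the 18 pieces gives the next term.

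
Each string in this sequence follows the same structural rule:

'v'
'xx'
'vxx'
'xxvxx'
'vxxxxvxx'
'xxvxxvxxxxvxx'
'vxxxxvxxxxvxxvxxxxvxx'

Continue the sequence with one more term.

From term 3 onward, concatenate the second-to-last term with the last: v·xx = vxx, xx·vxx = xxvxx, …
The next term joins xxvxxvxxxxvxx and vxxxxvxxxxvxxvxxxxvxx.

xxvxxvxxxxvxxvxxxxvxxxxvxxvxxxxvxx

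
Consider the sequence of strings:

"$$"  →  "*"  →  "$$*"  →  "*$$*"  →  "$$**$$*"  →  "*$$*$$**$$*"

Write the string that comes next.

Each term (from the third on) is the two preceding terms concatenated in order: term 3 = $$·* = $$*.
So term 7 is $$**$$*·*$$*$$**$$*.

$$**$$**$$*$$**$$*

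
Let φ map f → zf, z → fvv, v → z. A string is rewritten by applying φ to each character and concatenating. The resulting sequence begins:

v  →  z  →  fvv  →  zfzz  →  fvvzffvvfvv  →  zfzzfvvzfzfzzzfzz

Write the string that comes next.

fvvzffvvfvvzfzzfvvzffvvzffvvfvvfvvzffvvfvv

Replace each of the 17 characters of zfzzfvvzfzfzzzfzz in place — fvv zf fvv fvv zf z z fvv zf fvv zf fvv fvv fvv zf fvv fvv — and concatenate.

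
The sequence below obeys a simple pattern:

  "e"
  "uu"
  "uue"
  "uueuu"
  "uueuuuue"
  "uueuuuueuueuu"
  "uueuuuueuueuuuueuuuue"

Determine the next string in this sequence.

uueuuuueuueuuuueuuuueuueuuuueuueuu

This is a Fibonacci-style word recurrence s(k) = s(k−1)·s(k−2): e.g. uu·e = uue.
The next term joins uueuuuueuueuuuueuuuue and uueuuuueuueuu.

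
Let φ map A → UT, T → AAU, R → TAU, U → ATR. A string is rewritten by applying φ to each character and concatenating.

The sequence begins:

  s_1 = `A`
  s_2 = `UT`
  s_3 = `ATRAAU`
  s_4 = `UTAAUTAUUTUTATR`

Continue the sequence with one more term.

ATRAAUUTUTATRAAUUTATRATRAAUATRAAUUTAAUTAU

Applying the rule to each of the 15 symbols of UTAAUTAUUTUTATR gives the pieces ATR AAU UT UT ATR AAU UT ATR ATR AAU ATR AAU UT AAU TAU, which concatenate to the answer.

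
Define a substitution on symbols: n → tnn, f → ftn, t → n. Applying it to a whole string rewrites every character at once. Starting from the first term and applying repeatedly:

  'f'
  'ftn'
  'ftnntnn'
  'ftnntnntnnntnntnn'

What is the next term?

φ(ftnntnntnnntnntnn) expands symbol-by-symbol to ftn n tnn tnn n tnn tnn n tnn tnn tnn n tnn tnn n tnn tnn; joining the 17 pieces gives the next term.

ftnntnntnnntnntnnntnntnntnnntnntnnntnntnn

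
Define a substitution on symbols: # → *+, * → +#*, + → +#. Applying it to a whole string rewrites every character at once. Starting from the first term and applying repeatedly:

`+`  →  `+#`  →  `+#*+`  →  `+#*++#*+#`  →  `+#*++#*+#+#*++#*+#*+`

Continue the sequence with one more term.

Rewriting the 20 symbols of +#*++#*+#+#*++#*+#*+ one by one yields +# *+ +#* +# +# *+ +#* +# *+ +# *+ +#* +# +# *+ +#* +# *+ +#* +#; concatenated:

+#*++#*+#+#*++#*+#*++#*++#*+#+#*++#*+#*++#*+#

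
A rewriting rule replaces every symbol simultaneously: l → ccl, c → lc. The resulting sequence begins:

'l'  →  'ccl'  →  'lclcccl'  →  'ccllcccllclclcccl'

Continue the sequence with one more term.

Rewriting the 17 symbols of ccllcccllclclcccl one by one yields lc lc ccl ccl lc lc lc ccl ccl lc ccl lc ccl lc lc lc ccl; concatenated:

lclccclccllclclccclccllcccllcccllclclcccl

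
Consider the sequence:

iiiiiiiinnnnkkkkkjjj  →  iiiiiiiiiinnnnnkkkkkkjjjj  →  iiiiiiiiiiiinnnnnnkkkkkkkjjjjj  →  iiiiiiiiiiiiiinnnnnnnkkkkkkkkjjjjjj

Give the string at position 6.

Term n consists of 2n+2 i's, followed by n+1 n's, followed by n+2 k's, followed by n j's, where the shown terms are n = 3, 4, 5, 6.
At n = 8 the blocks have lengths 18, 9, 10, 8.

iiiiiiiiiiiiiiiiiinnnnnnnnnkkkkkkkkkkjjjjjjjj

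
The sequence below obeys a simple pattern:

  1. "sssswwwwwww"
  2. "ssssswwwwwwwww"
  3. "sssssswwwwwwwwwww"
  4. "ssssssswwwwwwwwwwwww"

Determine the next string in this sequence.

Each string has the form s^{n+1} w^{2n+1}, where the shown terms are n = 3, 4, 5, 6.
At n = 7 the blocks have lengths 8, 15.

sssssssswwwwwwwwwwwwwww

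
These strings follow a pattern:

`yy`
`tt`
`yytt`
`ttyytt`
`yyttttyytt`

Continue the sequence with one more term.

This is a Fibonacci-style word recurrence s(k) = s(k−2)·s(k−1): e.g. yy·tt = yytt.
Continuing: ttyytt · yyttttyytt gives term 6.

ttyyttyyttttyytt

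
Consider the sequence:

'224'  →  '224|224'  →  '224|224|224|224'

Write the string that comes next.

224|224|224|224|224|224|224|224

Each string is two copies of the previous one joined by '|'.
One more doubling of 224|224|224|224 gives the answer.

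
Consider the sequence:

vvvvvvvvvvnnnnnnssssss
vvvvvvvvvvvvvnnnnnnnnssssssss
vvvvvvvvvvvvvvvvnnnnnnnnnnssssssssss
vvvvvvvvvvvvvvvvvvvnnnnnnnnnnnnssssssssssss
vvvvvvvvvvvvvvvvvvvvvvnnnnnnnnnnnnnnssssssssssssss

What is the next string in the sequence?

The n-th term is 3n+1 v's then 2n n's then 2n s's, where the shown terms are n = 3, 4, 5, 6, 7.
For the next term, n = 8, so the run lengths are 25, 16, 16.

vvvvvvvvvvvvvvvvvvvvvvvvvnnnnnnnnnnnnnnnnssssssssssssssss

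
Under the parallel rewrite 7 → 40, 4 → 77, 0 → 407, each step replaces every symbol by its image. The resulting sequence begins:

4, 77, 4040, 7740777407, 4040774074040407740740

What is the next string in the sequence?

φ(4040774074040407740740) expands symbol-by-symbol to 77 407 77 407 40 40 77 407 40 77 407 77 407 77 407 40 40 77 407 40 77 407; joining the 22 pieces gives the next term.

7740777407404077407407740777407774074040774074077407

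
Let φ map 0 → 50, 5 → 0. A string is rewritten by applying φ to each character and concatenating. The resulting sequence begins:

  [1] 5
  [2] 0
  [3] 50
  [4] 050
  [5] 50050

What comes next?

05050050

Apply φ to 50050 symbol by symbol: 5→0, 0→50, 0→50, 5→0, 0→50; joined: 0 50 50 0 50.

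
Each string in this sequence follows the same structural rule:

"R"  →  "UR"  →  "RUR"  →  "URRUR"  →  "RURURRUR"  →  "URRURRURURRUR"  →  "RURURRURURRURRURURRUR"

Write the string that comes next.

This is a Fibonacci-style word recurrence s(k) = s(k−2)·s(k−1): e.g. R·UR = RUR.
The next term joins URRURRURURRUR and RURURRURURRURRURURRUR.

URRURRURURRURRURURRURURRURRURURRUR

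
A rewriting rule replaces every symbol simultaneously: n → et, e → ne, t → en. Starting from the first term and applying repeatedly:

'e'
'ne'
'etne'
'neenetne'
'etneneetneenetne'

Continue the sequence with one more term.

φ(etneneetneenetne) expands symbol-by-symbol to ne en et ne et ne ne en et ne ne et ne en et ne; joining the 16 pieces gives the next term.

neenetneetneneenetneneetneenetne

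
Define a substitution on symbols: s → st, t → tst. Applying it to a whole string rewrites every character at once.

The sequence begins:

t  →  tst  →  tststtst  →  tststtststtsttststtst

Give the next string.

tststtststtsttststtststtsttststtsttststtststtsttststtst

Replace each of the 21 characters of tststtststtsttststtst in place — tst st tst st tst tst st tst st tst tst st tst tst st tst st tst tst st tst — and concatenate.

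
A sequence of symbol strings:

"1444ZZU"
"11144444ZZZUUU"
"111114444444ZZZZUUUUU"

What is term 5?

Reading off run lengths: 1 runs 1, 3, 5; 4 runs 3, 5, 7; Z runs 2, 3, 4; U runs 1, 3, 5 — each is linear in n (n = 1, 2, …).
At n = 5 the blocks have lengths 9, 11, 6, 9.

11111111144444444444ZZZZZZUUUUUUUUU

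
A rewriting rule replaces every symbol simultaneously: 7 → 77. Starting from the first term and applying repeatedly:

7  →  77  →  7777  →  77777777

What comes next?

7777777777777777

Apply φ to 77777777 symbol by symbol: 7→77, 7→77, 7→77, 7→77, 7→77, 7→77, 7→77, 7→77; joined: 77 77 77 77 77 77 77 77.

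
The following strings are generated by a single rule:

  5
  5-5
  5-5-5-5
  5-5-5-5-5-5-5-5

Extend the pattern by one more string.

Every step duplicates the string with '-' between the halves.
Doubling 5-5-5-5-5-5-5-5 with '-' between the halves:

5-5-5-5-5-5-5-5-5-5-5-5-5-5-5-5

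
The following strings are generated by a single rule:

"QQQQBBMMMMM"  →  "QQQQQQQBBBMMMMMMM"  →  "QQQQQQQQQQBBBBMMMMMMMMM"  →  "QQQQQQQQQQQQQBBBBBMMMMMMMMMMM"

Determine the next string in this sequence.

Reading off run lengths: Q runs 4, 7, 10, 13; B runs 2, 3, 4, 5; M runs 5, 7, 9, 11 — each is linear in n, where the shown terms are n = 2, 3, 4, 5.
Setting n = 6 gives 16, 6, 13 characters in each block.

QQQQQQQQQQQQQQQQBBBBBBMMMMMMMMMMMMM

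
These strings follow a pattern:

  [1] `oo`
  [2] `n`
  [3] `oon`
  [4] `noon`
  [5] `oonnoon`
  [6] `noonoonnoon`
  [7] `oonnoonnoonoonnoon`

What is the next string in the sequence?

noonoonnoonoonnoonnoonoonnoon

Each term (from the third on) is the two preceding terms concatenated in order: term 3 = oo·n = oon.
Continuing: noonoonnoon · oonnoonnoonoonnoon gives term 8.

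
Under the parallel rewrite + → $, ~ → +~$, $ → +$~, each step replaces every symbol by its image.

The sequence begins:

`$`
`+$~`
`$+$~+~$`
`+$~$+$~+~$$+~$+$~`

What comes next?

$+$~+~$+$~$+$~+~$$+~$+$~+$~$+~$+$~$+$~+~$

Replace each of the 17 characters of +$~$+$~+~$$+~$+$~ in place — $ +$~ +~$ +$~ $ +$~ +~$ $ +~$ +$~ +$~ $ +~$ +$~ $ +$~ +~$ — and concatenate.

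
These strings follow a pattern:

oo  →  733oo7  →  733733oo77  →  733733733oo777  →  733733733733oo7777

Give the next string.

Each term wraps the previous one in 733 on the left and 7 on the right.
Applying this once more to 733733733733oo7777:

733733733733733oo77777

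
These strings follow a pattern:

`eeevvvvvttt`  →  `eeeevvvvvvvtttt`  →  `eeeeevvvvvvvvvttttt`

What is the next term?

The n-th term is n e's then 2n-1 v's then n t's, where the shown terms are n = 3, 4, 5.
At n = 6 the blocks have lengths 6, 11, 6.

eeeeeevvvvvvvvvvvtttttt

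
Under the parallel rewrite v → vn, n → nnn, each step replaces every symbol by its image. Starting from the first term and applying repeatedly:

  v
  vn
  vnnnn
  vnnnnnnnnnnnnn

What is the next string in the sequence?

vnnnnnnnnnnnnnnnnnnnnnnnnnnnnnnnnnnnnnnnn

φ(vnnnnnnnnnnnnn) expands symbol-by-symbol to vn nnn nnn nnn nnn nnn nnn nnn nnn nnn nnn nnn nnn nnn; joining the 14 pieces gives the next term.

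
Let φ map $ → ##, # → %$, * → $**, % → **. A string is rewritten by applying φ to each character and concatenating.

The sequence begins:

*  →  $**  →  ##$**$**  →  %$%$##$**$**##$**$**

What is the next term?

**##**##%$%$##$**$**##$**$**%$%$##$**$**##$**$**

Applying the rule to each of the 20 symbols of %$%$##$**$**##$**$** gives the pieces ** ## ** ## %$ %$ ## $** $** ## $** $** %$ %$ ## $** $** ## $** $**, which concatenate to the answer.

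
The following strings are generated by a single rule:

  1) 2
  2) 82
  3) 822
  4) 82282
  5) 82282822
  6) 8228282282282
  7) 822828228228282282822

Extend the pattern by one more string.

8228282282282822828228228282282282

This is a Fibonacci-style word recurrence s(k) = s(k−1)·s(k−2): e.g. 82·2 = 822.
So term 8 is 822828228228282282822·8228282282282.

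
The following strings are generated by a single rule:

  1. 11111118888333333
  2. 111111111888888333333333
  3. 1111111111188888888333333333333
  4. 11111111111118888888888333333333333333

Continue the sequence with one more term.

111111111111111888888888888333333333333333333

The n-th term is 2n+3 1's then 2n 8's then 3n 3's, where the shown terms are n = 2, 3, 4, 5.
At n = 6 the blocks have lengths 15, 12, 18.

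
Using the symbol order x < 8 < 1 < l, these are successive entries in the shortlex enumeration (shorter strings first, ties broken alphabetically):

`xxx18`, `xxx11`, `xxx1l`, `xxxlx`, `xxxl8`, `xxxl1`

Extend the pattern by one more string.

The successor of xxxl1 increments the rightmost position that isn't already l and resets every position after it to x.

xxxll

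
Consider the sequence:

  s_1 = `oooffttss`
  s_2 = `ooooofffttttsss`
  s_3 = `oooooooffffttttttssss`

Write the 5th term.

The n-th term is 2n+1 o's then n+1 f's then 2n t's then n+1 s's (n = 1, 2, …).
For term 5, n = 5, so the run lengths are 11, 6, 10, 6.

oooooooooooffffffttttttttttssssss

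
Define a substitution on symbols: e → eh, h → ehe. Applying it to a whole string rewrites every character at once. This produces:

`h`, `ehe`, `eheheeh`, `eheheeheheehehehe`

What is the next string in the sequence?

Rewriting the 17 symbols of eheheeheheehehehe one by one yields eh ehe eh ehe eh eh ehe eh ehe eh eh ehe eh ehe eh ehe eh; concatenated:

eheheeheheeheheheeheheeheheheeheheeheheeh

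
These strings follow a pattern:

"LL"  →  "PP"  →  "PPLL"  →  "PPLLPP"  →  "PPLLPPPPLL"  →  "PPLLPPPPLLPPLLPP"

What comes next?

Each term (from the third on) is the previous term followed by the one before it: term 3 = PP·LL = PPLL.
So term 7 is PPLLPPPPLLPPLLPP·PPLLPPPPLL.

PPLLPPPPLLPPLLPPPPLLPPPPLL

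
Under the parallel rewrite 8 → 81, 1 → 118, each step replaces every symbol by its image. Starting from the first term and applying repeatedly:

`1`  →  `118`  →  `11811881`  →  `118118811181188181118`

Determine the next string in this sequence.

Applying the rule to each of the 21 symbols of 118118811181188181118 gives the pieces 118 118 81 118 118 81 81 118 118 118 81 118 118 81 81 118 81 118 118 118 81, which concatenate to the answer.

1181188111811881811181181188111811881811188111811811881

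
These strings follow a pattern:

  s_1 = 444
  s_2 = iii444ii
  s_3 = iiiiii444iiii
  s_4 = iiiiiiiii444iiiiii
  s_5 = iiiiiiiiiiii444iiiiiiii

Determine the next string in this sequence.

iiiiiiiiiiiiiii444iiiiiiiiii

s(k+1) = iii·s(k)·ii, so each term gains iii as a prefix and ii as a suffix.
One more step from iiiiiiiiiiii444iiiiiiii gives the answer.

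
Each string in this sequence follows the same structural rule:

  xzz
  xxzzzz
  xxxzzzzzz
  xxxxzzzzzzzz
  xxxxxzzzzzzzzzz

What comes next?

Each string has the form x^{n} z^{2n} (n = 1, 2, …).
Setting n = 6 gives 6, 12 characters in each block.

xxxxxxzzzzzzzzzzzz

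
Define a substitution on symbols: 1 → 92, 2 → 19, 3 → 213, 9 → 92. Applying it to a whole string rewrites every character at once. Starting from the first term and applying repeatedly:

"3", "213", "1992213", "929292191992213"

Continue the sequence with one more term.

9219921992199292929292191992213

φ(929292191992213) expands symbol-by-symbol to 92 19 92 19 92 19 92 92 92 92 92 19 19 92 213; joining the 15 pieces gives the next term.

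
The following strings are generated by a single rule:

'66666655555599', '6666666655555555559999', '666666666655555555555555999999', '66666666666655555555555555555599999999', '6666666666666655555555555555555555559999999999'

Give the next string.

Reading off run lengths: 6 runs 6, 8, 10, 12, 14; 5 runs 6, 10, 14, 18, 22; 9 runs 2, 4, 6, 8, 10 — each is linear in n, where the shown terms are n = 2, 3, 4, 5, 6.
Setting n = 7 gives 16, 26, 12 characters in each block.

666666666666666655555555555555555555555555999999999999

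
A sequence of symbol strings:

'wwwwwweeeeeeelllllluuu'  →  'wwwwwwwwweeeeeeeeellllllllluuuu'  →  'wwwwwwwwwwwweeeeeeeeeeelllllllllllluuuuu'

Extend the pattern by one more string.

wwwwwwwwwwwwwwweeeeeeeeeeeeellllllllllllllluuuuuu

The n-th term is 3n w's then 2n+3 e's then 3n l's then n+1 u's, where the shown terms are n = 2, 3, 4.
Setting n = 5 gives 15, 13, 15, 6 characters in each block.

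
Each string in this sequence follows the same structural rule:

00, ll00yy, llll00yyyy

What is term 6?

Each term wraps the previous one in ll on the left and yy on the right.
From llll00yyyy, 3 further steps: llll00yyyy → llllll00yyyyyy → llllllll00yyyyyyyy → (answer).

llllllllll00yyyyyyyyyy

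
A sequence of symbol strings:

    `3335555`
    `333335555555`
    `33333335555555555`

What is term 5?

Reading off run lengths: 3 runs 3, 5, 7; 5 runs 4, 7, 10 — each is linear in n (n = 1, 2, …).
For term 5, n = 5, so the run lengths are 11, 16.

333333333335555555555555555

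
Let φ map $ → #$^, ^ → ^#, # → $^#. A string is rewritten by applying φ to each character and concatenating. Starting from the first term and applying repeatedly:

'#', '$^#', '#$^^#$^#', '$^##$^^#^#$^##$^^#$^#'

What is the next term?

#$^^#$^#$^##$^^#^#$^#^#$^##$^^#$^#$^##$^^#^#$^##$^^#$^#

Applying the rule to each of the 21 symbols of $^##$^^#^#$^##$^^#$^# gives the pieces #$^ ^# $^# $^# #$^ ^# ^# $^# ^# $^# #$^ ^# $^# $^# #$^ ^# ^# $^# #$^ ^# $^#, which concatenate to the answer.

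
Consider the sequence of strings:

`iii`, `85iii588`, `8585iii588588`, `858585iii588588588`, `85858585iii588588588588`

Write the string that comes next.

Every step adds 85 to the front and 588 to the end of the previous string.
So the next term is 85·85858585iii588588588588·588.

8585858585iii588588588588588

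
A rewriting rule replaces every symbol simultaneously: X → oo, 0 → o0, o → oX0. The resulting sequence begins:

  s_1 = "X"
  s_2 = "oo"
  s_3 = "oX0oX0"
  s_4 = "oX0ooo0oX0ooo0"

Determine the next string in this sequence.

Applying the rule to each of the 14 symbols of oX0ooo0oX0ooo0 gives the pieces oX0 oo o0 oX0 oX0 oX0 o0 oX0 oo o0 oX0 oX0 oX0 o0, which concatenate to the answer.

oX0ooo0oX0oX0oX0o0oX0ooo0oX0oX0oX0o0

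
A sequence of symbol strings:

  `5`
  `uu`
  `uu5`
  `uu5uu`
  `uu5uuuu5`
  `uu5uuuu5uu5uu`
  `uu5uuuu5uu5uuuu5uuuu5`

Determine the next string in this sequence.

uu5uuuu5uu5uuuu5uuuu5uu5uuuu5uu5uu

From term 3 onward, concatenate the last term with the second-to-last: uu·5 = uu5, uu5·uu = uu5uu, …
So term 8 is uu5uuuu5uu5uuuu5uuuu5·uu5uuuu5uu5uu.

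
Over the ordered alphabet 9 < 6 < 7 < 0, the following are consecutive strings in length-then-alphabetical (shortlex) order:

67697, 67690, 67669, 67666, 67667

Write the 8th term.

Stepping forward 3 times from 67667: 67667 → 67660 → 67679, then the target.

67676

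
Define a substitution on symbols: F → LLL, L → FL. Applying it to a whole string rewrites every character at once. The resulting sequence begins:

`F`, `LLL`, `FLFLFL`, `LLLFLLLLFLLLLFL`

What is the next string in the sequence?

Applying the rule to each of the 15 symbols of LLLFLLLLFLLLLFL gives the pieces FL FL FL LLL FL FL FL FL LLL FL FL FL FL LLL FL, which concatenate to the answer.

FLFLFLLLLFLFLFLFLLLLFLFLFLFLLLLFL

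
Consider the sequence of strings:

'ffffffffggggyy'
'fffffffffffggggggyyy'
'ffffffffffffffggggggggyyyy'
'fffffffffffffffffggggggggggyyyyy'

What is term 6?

Each string has the form f^{3n+2} g^{2n} y^{n}, where the shown terms are n = 2, 3, 4, 5.
For term 6, n = 7, so the run lengths are 23, 14, 7.

fffffffffffffffffffffffggggggggggggggyyyyyyy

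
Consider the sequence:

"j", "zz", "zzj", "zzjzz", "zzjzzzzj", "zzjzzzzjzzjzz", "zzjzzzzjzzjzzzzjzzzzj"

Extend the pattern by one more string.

This is a Fibonacci-style word recurrence s(k) = s(k−1)·s(k−2): e.g. zz·j = zzj.
So term 8 is zzjzzzzjzzjzzzzjzzzzj·zzjzzzzjzzjzz.

zzjzzzzjzzjzzzzjzzzzjzzjzzzzjzzjzz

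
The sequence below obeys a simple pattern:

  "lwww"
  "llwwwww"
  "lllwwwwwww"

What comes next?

llllwwwwwwwww

The n-th term is n l's then 2n+1 w's (n = 1, 2, …).
For the next term, n = 4, so the run lengths are 4, 9.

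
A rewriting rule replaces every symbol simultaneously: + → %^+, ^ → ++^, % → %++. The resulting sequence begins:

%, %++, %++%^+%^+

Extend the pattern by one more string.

%++%^+%^+%++++^%^+%++++^%^+

Rewriting each symbol of %++%^+%^+: %→%++, +→%^+, +→%^+, %→%++, ^→++^, +→%^+, %→%++, ^→++^, +→%^+, which concatenates to %++ %^+ %^+ %++ ++^ %^+ %++ ++^ %^+.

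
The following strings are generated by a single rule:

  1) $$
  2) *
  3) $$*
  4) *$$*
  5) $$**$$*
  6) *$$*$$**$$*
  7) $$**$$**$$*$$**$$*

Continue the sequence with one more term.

*$$*$$**$$*$$**$$**$$*$$**$$*

From term 3 onward, concatenate the second-to-last term with the last: $$·* = $$*, *·$$* = *$$*, …
Continuing: *$$*$$**$$* · $$**$$**$$*$$**$$* gives term 8.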